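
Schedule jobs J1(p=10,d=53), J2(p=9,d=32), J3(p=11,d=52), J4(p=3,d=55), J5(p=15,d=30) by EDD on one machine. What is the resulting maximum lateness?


EDD order: J5 → J2 → J3 → J1 → J4
Completion and lateness:
  J5: C=15, d=30, L=15-30=-15
  J2: C=24, d=32, L=24-32=-8
  J3: C=35, d=52, L=35-52=-17
  J1: C=45, d=53, L=45-53=-8
  J4: C=48, d=55, L=48-55=-7
Lmax = max(-15, -8, -17, -8, -7)
= -7


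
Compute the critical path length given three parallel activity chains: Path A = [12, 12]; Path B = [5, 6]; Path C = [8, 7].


Path A: 12 + 12 = 24
Path B: 5 + 6 = 11
Path C: 8 + 7 = 15
Critical path = longest = max(24, 11, 15)
= 24 (Path A)


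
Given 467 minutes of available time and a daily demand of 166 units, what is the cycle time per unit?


Cycle time = available time / demand
= 467 / 166
= 2.81 min/unit


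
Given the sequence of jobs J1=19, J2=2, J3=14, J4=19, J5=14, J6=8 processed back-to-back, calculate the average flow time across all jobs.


Completion times:
  J1: completes at 19
  J2: completes at 21
  J3: completes at 35
  J4: completes at 54
  J5: completes at 68
  J6: completes at 76
Sum = 273
Average = 273/6
= 45.50


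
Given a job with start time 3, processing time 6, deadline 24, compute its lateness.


Completion = 3 + 6 = 9
Lateness = C - d = 9 - 24
= -15


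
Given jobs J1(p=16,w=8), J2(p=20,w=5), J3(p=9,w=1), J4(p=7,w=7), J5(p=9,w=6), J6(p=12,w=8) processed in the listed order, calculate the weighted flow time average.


Completion times:
  J1: C=16, w×C=8×16=128
  J2: C=36, w×C=5×36=180
  J3: C=45, w×C=1×45=45
  J4: C=52, w×C=7×52=364
  J5: C=61, w×C=6×61=366
  J6: C=73, w×C=8×73=584
Sum w×C = 1667
Sum w = 35
Weighted avg = 1667/35
= 47.63


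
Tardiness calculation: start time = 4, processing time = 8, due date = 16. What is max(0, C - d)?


Completion = start + processing = 4 + 8 = 12
Tardiness = max(0, C - d) = max(0, 12 - 16)
= max(0, -4)
= 0


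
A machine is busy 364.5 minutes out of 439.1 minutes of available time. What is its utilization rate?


Utilization = busy / total × 100
= 364.5 / 439.1 × 100
= 83.0%


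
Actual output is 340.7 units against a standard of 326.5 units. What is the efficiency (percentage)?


Efficiency = (actual / standard) × 100
= (340.7 / 326.5) × 100
= 104.3%


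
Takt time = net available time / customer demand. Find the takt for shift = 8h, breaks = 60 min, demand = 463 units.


Available = 8×60 - 60 = 420 min
Takt time = 420 / 463
= 0.91 min/unit


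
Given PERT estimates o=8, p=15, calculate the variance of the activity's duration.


σ² = ((p - o) / 6)² = (p - o)² / 36
= (15 - 8)² / 36
= 7² / 36
= 49 / 36
= 1.3611


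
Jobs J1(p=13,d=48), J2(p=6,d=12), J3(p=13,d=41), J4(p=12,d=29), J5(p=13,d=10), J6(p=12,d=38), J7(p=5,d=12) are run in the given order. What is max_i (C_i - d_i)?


Lateness per job (L = C - d):
  J1: C=13, d=48, L=-35
  J2: C=19, d=12, L=7
  J3: C=32, d=41, L=-9
  J4: C=44, d=29, L=15
  J5: C=57, d=10, L=47
  J6: C=69, d=38, L=31
  J7: C=74, d=12, L=62
Lmax = max(-35, 7, -9, 15, 47, 31, 62)
= 62


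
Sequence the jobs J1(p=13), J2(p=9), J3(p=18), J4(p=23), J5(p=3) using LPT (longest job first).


LPT: sort by longest processing time first
  J4: p=23
  J3: p=18
  J1: p=13
  J2: p=9
  J5: p=3
Order: J4 → J3 → J1 → J2 → J5


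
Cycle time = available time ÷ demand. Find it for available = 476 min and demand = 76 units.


Cycle time = available time / demand
= 476 / 76
= 6.26 min/unit


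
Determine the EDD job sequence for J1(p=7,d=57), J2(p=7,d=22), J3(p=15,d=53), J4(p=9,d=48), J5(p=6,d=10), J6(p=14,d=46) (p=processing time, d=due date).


EDD: sort by earliest due date
  J5: d=10, p=6
  J2: d=22, p=7
  J6: d=46, p=14
  J4: d=48, p=9
  J3: d=53, p=15
  J1: d=57, p=7
Order: J5 → J2 → J6 → J4 → J3 → J1


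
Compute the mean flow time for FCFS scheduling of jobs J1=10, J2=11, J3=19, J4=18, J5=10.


Completion times:
  J1: completes at 10
  J2: completes at 21
  J3: completes at 40
  J4: completes at 58
  J5: completes at 68
Sum = 197
Average = 197/5
= 39.40


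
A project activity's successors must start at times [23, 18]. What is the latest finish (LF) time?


LF = min of all successor start times
Successors start at: [23, 18]
LF = min(23, 18)
= 18


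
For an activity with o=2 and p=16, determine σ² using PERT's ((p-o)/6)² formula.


σ² = ((p - o) / 6)² = (p - o)² / 36
= (16 - 2)² / 36
= 14² / 36
= 196 / 36
= 5.4444


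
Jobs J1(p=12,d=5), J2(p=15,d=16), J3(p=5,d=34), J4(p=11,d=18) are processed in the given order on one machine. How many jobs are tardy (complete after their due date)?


Completion vs due date:
  J1: C=12, d=5 → TARDY
  J2: C=27, d=16 → TARDY
  J3: C=32, d=34 → on time
  J4: C=43, d=18 → TARDY
Tardy jobs: J1, J2, J4
Count = 3


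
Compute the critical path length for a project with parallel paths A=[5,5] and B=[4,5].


Path A: 5 + 5 = 10
Path B: 4 + 5 = 9
Critical path = longest = max(10, 9)
= 10 (Path A)


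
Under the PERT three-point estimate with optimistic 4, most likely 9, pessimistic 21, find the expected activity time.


te = (o + 4m + p) / 6
= (4 + 4×9 + 21) / 6
= (4 + 36 + 21) / 6
= 61 / 6
= 10.17


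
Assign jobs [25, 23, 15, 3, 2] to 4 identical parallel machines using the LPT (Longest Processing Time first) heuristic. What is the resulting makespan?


Jobs (LPT sorted): [25, 23, 15, 3, 2]
Machines: 4
  J=25 → Machine 1 (load: 0+25=25)
  J=23 → Machine 2 (load: 0+23=23)
  J=15 → Machine 3 (load: 0+15=15)
  J=3 → Machine 4 (load: 0+3=3)
  J=2 → Machine 4 (load: 3+2=5)
Machine loads: [25, 23, 15, 5]
Makespan = max = 25 time units


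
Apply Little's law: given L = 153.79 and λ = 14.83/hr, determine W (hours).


Little's law: L = λW → W = L / λ
= 153.79 / 14.83
= 10.37 hours


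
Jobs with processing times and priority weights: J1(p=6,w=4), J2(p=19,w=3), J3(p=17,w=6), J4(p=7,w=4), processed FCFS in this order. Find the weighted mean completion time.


Completion times:
  J1: C=6, w×C=4×6=24
  J2: C=25, w×C=3×25=75
  J3: C=42, w×C=6×42=252
  J4: C=49, w×C=4×49=196
Sum w×C = 547
Sum w = 17
Weighted avg = 547/17
= 32.18


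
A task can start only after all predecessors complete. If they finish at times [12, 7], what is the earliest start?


ES = max of all predecessor completion times
Predecessors: [12, 7]
ES = max(12, 7)
= 12


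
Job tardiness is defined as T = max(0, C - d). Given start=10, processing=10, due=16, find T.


Completion = start + processing = 10 + 10 = 20
Tardiness = max(0, C - d) = max(0, 20 - 16)
= max(0, 4)
= 4


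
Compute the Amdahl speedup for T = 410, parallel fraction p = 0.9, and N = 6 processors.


Amdahl's law: T_p = T × ((1-p) + p/N)
= 410 × ((1-0.9) + 0.9/6)
= 410 × (0.10 + 0.1500)
= 410 × 0.2500
= 102.50
Speedup = 410/102.50
= 4.00×


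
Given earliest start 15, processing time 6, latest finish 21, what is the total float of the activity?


EF = ES + duration = 15 + 6 = 21
LS = LF - duration = 21 - 6 = 15
Total Float = LF - EF = 21 - 21
(or LS - ES = 15 - 15)
= 0


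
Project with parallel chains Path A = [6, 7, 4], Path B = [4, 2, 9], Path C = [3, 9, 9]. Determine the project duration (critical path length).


Path A: 6 + 7 + 4 = 17
Path B: 4 + 2 + 9 = 15
Path C: 3 + 9 + 9 = 21
Critical path = longest = max(17, 15, 21)
= 21 (Path C)


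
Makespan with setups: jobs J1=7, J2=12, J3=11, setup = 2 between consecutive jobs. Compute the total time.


Makespan = Σ processing + (n-1) × setup
= (7 + 12 + 11) + (3-1)×2
= 30 + 4
= 34 time units


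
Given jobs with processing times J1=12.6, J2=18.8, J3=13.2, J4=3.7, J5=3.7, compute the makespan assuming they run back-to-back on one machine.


Sequential makespan: sum all processing times
= 12.6 + 18.8 + 13.2 + 3.7 + 3.7
= 52.0 time units


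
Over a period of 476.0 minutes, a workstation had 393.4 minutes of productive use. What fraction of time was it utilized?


Utilization = busy / total × 100
= 393.4 / 476.0 × 100
= 82.6%


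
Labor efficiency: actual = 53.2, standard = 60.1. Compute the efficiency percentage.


Efficiency = (actual / standard) × 100
= (53.2 / 60.1) × 100
= 88.5%


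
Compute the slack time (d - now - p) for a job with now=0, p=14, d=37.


Slack = due - current_time - processing
= 37 - 0 - 14
= 23


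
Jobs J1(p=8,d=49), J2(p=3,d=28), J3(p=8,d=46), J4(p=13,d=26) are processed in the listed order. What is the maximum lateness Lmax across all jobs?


Lateness per job (L = C - d):
  J1: C=8, d=49, L=-41
  J2: C=11, d=28, L=-17
  J3: C=19, d=46, L=-27
  J4: C=32, d=26, L=6
Lmax = max(-41, -17, -27, 6)
= 6


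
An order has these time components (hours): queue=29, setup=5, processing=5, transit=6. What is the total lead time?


Lead time = queue + setup + processing + transit
= 29 + 5 + 5 + 6
= 45 hours


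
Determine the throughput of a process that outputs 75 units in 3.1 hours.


Throughput = units / time
= 75 / 3.1
= 24.2 units/hour


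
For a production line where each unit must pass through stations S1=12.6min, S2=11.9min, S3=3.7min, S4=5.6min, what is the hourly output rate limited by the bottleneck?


Bottleneck = longest station time
Station times: [12.6, 11.9, 3.7, 5.6]
Max = 12.6 min
Rate = 60 / 12.6
= 4.76 units/hour (bottleneck: 12.6min)


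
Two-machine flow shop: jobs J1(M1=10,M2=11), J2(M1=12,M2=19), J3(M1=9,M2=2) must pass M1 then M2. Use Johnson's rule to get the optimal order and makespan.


Johnson's rule:
Group 1 (M1≤M2, sort by M1): ['J1', 'J2']
Group 2 (M1>M2, sort desc M2): ['J3']
Sequence: J1 → J2 → J3
Makespan calculation:
  J1: M1 done=10, M2 done=21
  J2: M1 done=22, M2 done=41
  J3: M1 done=31, M2 done=43
= Sequence: J1 → J2 → J3, Makespan: 43


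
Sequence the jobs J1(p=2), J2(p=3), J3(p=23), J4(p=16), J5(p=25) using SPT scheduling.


SPT: sort by shortest processing time
  J1: p=2
  J2: p=3
  J4: p=16
  J3: p=23
  J5: p=25
Order: J1 → J2 → J4 → J3 → J5


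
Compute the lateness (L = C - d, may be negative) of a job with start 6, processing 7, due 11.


Completion = 6 + 7 = 13
Lateness = C - d = 13 - 11
= 2


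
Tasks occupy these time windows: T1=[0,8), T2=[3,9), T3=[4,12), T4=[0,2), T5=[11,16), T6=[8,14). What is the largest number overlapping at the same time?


Check each time point for overlaps:
  t=4: 3 tasks active (T1, T2, T3)
Max concurrent = 3


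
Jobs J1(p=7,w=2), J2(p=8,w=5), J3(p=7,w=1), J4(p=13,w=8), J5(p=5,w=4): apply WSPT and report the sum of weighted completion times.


WSPT order (by p/w): J5 → J2 → J4 → J1 → J3
  J5: C=5, w·C=4×5=20
  J2: C=13, w·C=5×13=65
  J4: C=26, w·C=8×26=208
  J1: C=33, w·C=2×33=66
  J3: C=40, w·C=1×40=40
Σ w·C = 399
= 399


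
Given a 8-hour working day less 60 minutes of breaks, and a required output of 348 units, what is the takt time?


Available = 8×60 - 60 = 420 min
Takt time = 420 / 348
= 1.21 min/unit


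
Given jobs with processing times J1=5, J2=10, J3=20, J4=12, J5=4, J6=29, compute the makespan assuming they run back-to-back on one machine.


Sequential makespan: sum all processing times
= 5 + 10 + 20 + 12 + 4 + 29
= 80 time units


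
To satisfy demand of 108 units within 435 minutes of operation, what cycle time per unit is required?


Cycle time = available time / demand
= 435 / 108
= 4.03 min/unit


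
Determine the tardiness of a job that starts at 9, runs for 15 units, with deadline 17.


Completion = start + processing = 9 + 15 = 24
Tardiness = max(0, C - d) = max(0, 24 - 17)
= max(0, 7)
= 7


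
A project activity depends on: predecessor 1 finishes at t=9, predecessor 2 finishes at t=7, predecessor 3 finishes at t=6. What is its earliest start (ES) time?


ES = max of all predecessor completion times
Predecessors: [9, 7, 6]
ES = max(9, 7, 6)
= 9


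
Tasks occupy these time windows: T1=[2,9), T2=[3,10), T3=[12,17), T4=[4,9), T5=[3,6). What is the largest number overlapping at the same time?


Check each time point for overlaps:
  t=4: 4 tasks active (T1, T2, T4, T5)
Max concurrent = 4


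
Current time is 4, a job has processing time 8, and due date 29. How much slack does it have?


Slack = due - current_time - processing
= 29 - 4 - 8
= 17


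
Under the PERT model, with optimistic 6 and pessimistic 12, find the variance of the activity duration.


σ² = ((p - o) / 6)² = (p - o)² / 36
= (12 - 6)² / 36
= 6² / 36
= 36 / 36
= 1.0000


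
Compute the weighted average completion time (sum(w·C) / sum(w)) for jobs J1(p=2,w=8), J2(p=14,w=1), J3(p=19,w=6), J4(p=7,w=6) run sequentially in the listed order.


Completion times:
  J1: C=2, w×C=8×2=16
  J2: C=16, w×C=1×16=16
  J3: C=35, w×C=6×35=210
  J4: C=42, w×C=6×42=252
Sum w×C = 494
Sum w = 21
Weighted avg = 494/21
= 23.52


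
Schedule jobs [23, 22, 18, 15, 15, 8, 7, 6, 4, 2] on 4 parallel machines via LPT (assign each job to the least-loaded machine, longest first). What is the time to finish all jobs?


Jobs (LPT sorted): [23, 22, 18, 15, 15, 8, 7, 6, 4, 2]
Machines: 4
  J=23 → Machine 1 (load: 0+23=23)
  J=22 → Machine 2 (load: 0+22=22)
  J=18 → Machine 3 (load: 0+18=18)
  J=15 → Machine 4 (load: 0+15=15)
  J=15 → Machine 4 (load: 15+15=30)
  J=8 → Machine 3 (load: 18+8=26)
  J=7 → Machine 2 (load: 22+7=29)
  J=6 → Machine 1 (load: 23+6=29)
  J=4 → Machine 3 (load: 26+4=30)
  J=2 → Machine 1 (load: 29+2=31)
Machine loads: [31, 29, 30, 30]
Makespan = max = 31 time units


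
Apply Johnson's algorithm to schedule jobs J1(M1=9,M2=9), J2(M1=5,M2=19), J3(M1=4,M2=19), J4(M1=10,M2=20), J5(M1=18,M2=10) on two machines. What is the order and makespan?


Johnson's rule:
Group 1 (M1≤M2, sort by M1): ['J3', 'J2', 'J1', 'J4']
Group 2 (M1>M2, sort desc M2): ['J5']
Sequence: J3 → J2 → J1 → J4 → J5
Makespan calculation:
  J3: M1 done=4, M2 done=23
  J2: M1 done=9, M2 done=42
  J1: M1 done=18, M2 done=51
  J4: M1 done=28, M2 done=71
  J5: M1 done=46, M2 done=81
= Sequence: J3 → J2 → J1 → J4 → J5, Makespan: 81


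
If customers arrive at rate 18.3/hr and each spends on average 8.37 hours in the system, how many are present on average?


Little's law: L = λ × W
= 18.3 × 8.37
= 153.17


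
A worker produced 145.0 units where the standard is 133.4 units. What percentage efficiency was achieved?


Efficiency = (actual / standard) × 100
= (145.0 / 133.4) × 100
= 108.7%


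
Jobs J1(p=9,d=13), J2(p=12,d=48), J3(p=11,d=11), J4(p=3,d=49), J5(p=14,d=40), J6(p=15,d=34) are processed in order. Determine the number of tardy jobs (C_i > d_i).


Completion vs due date:
  J1: C=9, d=13 → on time
  J2: C=21, d=48 → on time
  J3: C=32, d=11 → TARDY
  J4: C=35, d=49 → on time
  J5: C=49, d=40 → TARDY
  J6: C=64, d=34 → TARDY
Tardy jobs: J3, J5, J6
Count = 3


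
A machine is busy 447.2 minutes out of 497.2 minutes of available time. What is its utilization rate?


Utilization = busy / total × 100
= 447.2 / 497.2 × 100
= 89.9%


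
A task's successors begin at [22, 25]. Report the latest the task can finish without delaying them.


LF = min of all successor start times
Successors start at: [22, 25]
LF = min(22, 25)
= 22


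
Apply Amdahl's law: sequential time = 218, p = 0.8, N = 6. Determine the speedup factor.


Amdahl's law: T_p = T × ((1-p) + p/N)
= 218 × ((1-0.8) + 0.8/6)
= 218 × (0.20 + 0.1333)
= 218 × 0.3333
= 72.67
Speedup = 218/72.67
= 3.00×


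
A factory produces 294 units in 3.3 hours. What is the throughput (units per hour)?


Throughput = units / time
= 294 / 3.3
= 89.1 units/hour


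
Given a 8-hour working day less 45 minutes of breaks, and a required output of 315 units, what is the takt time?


Available = 8×60 - 45 = 435 min
Takt time = 435 / 315
= 1.38 min/unit


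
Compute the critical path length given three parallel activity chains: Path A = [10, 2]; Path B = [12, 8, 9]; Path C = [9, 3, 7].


Path A: 10 + 2 = 12
Path B: 12 + 8 + 9 = 29
Path C: 9 + 3 + 7 = 19
Critical path = longest = max(12, 29, 19)
= 29 (Path B)


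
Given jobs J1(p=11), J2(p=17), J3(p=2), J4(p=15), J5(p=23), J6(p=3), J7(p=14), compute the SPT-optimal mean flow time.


SPT order: J3 → J6 → J1 → J7 → J4 → J2 → J5
Completion times:
  J3: C=2
  J6: C=5
  J1: C=16
  J7: C=30
  J4: C=45
  J2: C=62
  J5: C=85
Sum = 245, n = 7
Mean flow = 245/7
= 35.00


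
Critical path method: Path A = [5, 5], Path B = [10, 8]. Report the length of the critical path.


Path A: 5 + 5 = 10
Path B: 10 + 8 = 18
Critical path = longest = max(10, 18)
= 18 (Path B)


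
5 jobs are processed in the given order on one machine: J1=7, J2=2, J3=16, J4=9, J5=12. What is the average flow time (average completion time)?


Completion times:
  J1: completes at 7
  J2: completes at 9
  J3: completes at 25
  J4: completes at 34
  J5: completes at 46
Sum = 121
Average = 121/5
= 24.20


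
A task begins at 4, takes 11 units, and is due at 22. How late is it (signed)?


Completion = 4 + 11 = 15
Lateness = C - d = 15 - 22
= -7


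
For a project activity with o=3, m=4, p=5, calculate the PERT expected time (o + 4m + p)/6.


te = (o + 4m + p) / 6
= (3 + 4×4 + 5) / 6
= (3 + 16 + 5) / 6
= 24 / 6
= 4.00


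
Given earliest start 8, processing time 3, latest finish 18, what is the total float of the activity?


EF = ES + duration = 8 + 3 = 11
LS = LF - duration = 18 - 3 = 15
Total Float = LF - EF = 18 - 11
(or LS - ES = 15 - 8)
= 7


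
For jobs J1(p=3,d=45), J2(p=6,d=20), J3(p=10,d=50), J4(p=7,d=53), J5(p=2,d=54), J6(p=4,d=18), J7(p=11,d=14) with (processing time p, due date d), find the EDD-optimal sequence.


EDD: sort by earliest due date
  J7: d=14, p=11
  J6: d=18, p=4
  J2: d=20, p=6
  J1: d=45, p=3
  J3: d=50, p=10
  J4: d=53, p=7
  J5: d=54, p=2
Order: J7 → J6 → J2 → J1 → J3 → J4 → J5


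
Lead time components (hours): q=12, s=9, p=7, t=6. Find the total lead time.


Lead time = queue + setup + processing + transit
= 12 + 9 + 7 + 6
= 34 hours


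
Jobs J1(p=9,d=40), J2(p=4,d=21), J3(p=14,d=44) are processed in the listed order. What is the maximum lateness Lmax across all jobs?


Lateness per job (L = C - d):
  J1: C=9, d=40, L=-31
  J2: C=13, d=21, L=-8
  J3: C=27, d=44, L=-17
Lmax = max(-31, -8, -17)
= -8


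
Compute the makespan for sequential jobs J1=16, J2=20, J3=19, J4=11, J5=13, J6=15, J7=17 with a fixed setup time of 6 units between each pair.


Makespan = Σ processing + (n-1) × setup
= (16 + 20 + 19 + 11 + 13 + 15 + 17) + (7-1)×6
= 111 + 36
= 147 time units


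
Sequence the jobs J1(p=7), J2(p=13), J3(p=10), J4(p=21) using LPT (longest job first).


LPT: sort by longest processing time first
  J4: p=21
  J2: p=13
  J3: p=10
  J1: p=7
Order: J4 → J2 → J3 → J1


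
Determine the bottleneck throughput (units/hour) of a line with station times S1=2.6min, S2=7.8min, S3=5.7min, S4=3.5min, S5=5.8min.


Bottleneck = longest station time
Station times: [2.6, 7.8, 5.7, 3.5, 5.8]
Max = 7.8 min
Rate = 60 / 7.8
= 7.69 units/hour (bottleneck: 7.8min)


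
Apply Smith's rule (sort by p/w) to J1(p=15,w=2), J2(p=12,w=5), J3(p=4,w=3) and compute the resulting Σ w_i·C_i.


WSPT order (by p/w): J3 → J2 → J1
  J3: C=4, w·C=3×4=12
  J2: C=16, w·C=5×16=80
  J1: C=31, w·C=2×31=62
Σ w·C = 154
= 154


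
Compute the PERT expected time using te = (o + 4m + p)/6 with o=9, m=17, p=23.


te = (o + 4m + p) / 6
= (9 + 4×17 + 23) / 6
= (9 + 68 + 23) / 6
= 100 / 6
= 16.67


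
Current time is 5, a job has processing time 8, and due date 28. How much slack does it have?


Slack = due - current_time - processing
= 28 - 5 - 8
= 15


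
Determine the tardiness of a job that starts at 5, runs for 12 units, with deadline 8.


Completion = start + processing = 5 + 12 = 17
Tardiness = max(0, C - d) = max(0, 17 - 8)
= max(0, 9)
= 9


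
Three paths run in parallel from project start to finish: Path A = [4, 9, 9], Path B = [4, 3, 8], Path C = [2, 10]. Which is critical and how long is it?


Path A: 4 + 9 + 9 = 22
Path B: 4 + 3 + 8 = 15
Path C: 2 + 10 = 12
Critical path = longest = max(22, 15, 12)
= 22 (Path A)


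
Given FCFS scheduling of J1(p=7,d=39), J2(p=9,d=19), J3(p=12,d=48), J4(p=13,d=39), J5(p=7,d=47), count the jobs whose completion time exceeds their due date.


Completion vs due date:
  J1: C=7, d=39 → on time
  J2: C=16, d=19 → on time
  J3: C=28, d=48 → on time
  J4: C=41, d=39 → TARDY
  J5: C=48, d=47 → TARDY
Tardy jobs: J4, J5
Count = 2


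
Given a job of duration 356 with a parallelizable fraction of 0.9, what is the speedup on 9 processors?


Amdahl's law: T_p = T × ((1-p) + p/N)
= 356 × ((1-0.9) + 0.9/9)
= 356 × (0.10 + 0.1000)
= 356 × 0.2000
= 71.20
Speedup = 356/71.20
= 5.00×


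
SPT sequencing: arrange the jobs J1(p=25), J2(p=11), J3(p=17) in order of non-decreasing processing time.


SPT: sort by shortest processing time
  J2: p=11
  J3: p=17
  J1: p=25
Order: J2 → J3 → J1


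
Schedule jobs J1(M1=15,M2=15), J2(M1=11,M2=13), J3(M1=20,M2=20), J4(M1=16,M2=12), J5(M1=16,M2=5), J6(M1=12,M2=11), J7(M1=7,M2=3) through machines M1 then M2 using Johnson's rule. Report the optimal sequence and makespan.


Johnson's rule:
Group 1 (M1≤M2, sort by M1): ['J2', 'J1', 'J3']
Group 2 (M1>M2, sort desc M2): ['J4', 'J6', 'J5', 'J7']
Sequence: J2 → J1 → J3 → J4 → J6 → J5 → J7
Makespan calculation:
  J2: M1 done=11, M2 done=24
  J1: M1 done=26, M2 done=41
  J3: M1 done=46, M2 done=66
  J4: M1 done=62, M2 done=78
  J6: M1 done=74, M2 done=89
  J5: M1 done=90, M2 done=95
  J7: M1 done=97, M2 done=100
= Sequence: J2 → J1 → J3 → J4 → J6 → J5 → J7, Makespan: 100


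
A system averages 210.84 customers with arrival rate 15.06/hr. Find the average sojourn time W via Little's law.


Little's law: L = λW → W = L / λ
= 210.84 / 15.06
= 14.00 hours


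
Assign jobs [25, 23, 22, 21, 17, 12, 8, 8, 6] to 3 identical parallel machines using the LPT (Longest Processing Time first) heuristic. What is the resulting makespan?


Jobs (LPT sorted): [25, 23, 22, 21, 17, 12, 8, 8, 6]
Machines: 3
  J=25 → Machine 1 (load: 0+25=25)
  J=23 → Machine 2 (load: 0+23=23)
  J=22 → Machine 3 (load: 0+22=22)
  J=21 → Machine 3 (load: 22+21=43)
  J=17 → Machine 2 (load: 23+17=40)
  J=12 → Machine 1 (load: 25+12=37)
  J=8 → Machine 1 (load: 37+8=45)
  J=8 → Machine 2 (load: 40+8=48)
  J=6 → Machine 3 (load: 43+6=49)
Machine loads: [45, 48, 49]
Makespan = max = 49 time units


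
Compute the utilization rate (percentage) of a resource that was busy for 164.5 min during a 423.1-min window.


Utilization = busy / total × 100
= 164.5 / 423.1 × 100
= 38.9%


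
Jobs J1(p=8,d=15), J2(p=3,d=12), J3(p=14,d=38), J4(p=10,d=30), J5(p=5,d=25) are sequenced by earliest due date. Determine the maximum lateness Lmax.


EDD order: J2 → J1 → J5 → J4 → J3
Completion and lateness:
  J2: C=3, d=12, L=3-12=-9
  J1: C=11, d=15, L=11-15=-4
  J5: C=16, d=25, L=16-25=-9
  J4: C=26, d=30, L=26-30=-4
  J3: C=40, d=38, L=40-38=2
Lmax = max(-9, -4, -9, -4, 2)
= 2


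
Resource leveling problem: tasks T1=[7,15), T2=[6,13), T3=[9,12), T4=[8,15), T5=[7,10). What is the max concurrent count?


Check each time point for overlaps:
  t=9: 5 tasks active (T1, T2, T3, T4, T5)
Max concurrent = 5


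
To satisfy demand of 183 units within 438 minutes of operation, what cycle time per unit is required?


Cycle time = available time / demand
= 438 / 183
= 2.39 min/unit


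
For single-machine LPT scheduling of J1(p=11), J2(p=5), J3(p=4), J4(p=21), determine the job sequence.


LPT: sort by longest processing time first
  J4: p=21
  J1: p=11
  J2: p=5
  J3: p=4
Order: J4 → J1 → J2 → J3


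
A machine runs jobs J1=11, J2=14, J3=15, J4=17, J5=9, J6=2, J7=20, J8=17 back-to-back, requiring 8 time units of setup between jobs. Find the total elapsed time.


Makespan = Σ processing + (n-1) × setup
= (11 + 14 + 15 + 17 + 9 + 2 + 20 + 17) + (8-1)×8
= 105 + 56
= 161 time units


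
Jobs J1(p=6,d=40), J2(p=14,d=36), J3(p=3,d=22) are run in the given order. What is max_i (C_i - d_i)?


Lateness per job (L = C - d):
  J1: C=6, d=40, L=-34
  J2: C=20, d=36, L=-16
  J3: C=23, d=22, L=1
Lmax = max(-34, -16, 1)
= 1


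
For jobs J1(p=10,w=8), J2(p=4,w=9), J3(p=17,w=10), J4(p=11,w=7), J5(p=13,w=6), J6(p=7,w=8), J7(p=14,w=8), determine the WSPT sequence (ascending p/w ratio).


WSPT (Smith's rule): sort by p/w ascending
  J2: p/w = 4/9 = 0.444
  J6: p/w = 7/8 = 0.875
  J1: p/w = 10/8 = 1.250
  J4: p/w = 11/7 = 1.571
  J3: p/w = 17/10 = 1.700
  J7: p/w = 14/8 = 1.750
  J5: p/w = 13/6 = 2.167
Order: J2 → J6 → J1 → J4 → J3 → J7 → J5


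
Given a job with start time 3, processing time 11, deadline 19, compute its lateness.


Completion = 3 + 11 = 14
Lateness = C - d = 14 - 19
= -5


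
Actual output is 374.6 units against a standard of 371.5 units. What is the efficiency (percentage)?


Efficiency = (actual / standard) × 100
= (374.6 / 371.5) × 100
= 100.8%


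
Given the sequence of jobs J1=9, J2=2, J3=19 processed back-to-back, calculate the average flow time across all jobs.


Completion times:
  J1: completes at 9
  J2: completes at 11
  J3: completes at 30
Sum = 50
Average = 50/3
= 16.67


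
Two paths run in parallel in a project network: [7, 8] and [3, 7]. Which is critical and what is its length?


Path A: 7 + 8 = 15
Path B: 3 + 7 = 10
Critical path = longest = max(15, 10)
= 15 (Path A)


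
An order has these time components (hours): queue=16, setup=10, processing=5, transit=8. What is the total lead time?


Lead time = queue + setup + processing + transit
= 16 + 10 + 5 + 8
= 39 hours


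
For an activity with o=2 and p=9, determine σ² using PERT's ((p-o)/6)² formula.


σ² = ((p - o) / 6)² = (p - o)² / 36
= (9 - 2)² / 36
= 7² / 36
= 49 / 36
= 1.3611


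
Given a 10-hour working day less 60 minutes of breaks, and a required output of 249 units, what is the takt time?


Available = 10×60 - 60 = 540 min
Takt time = 540 / 249
= 2.17 min/unit


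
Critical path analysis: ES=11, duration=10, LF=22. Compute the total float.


EF = ES + duration = 11 + 10 = 21
LS = LF - duration = 22 - 10 = 12
Total Float = LF - EF = 22 - 21
(or LS - ES = 12 - 11)
= 1


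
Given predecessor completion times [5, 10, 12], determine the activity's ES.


ES = max of all predecessor completion times
Predecessors: [5, 10, 12]
ES = max(5, 10, 12)
= 12


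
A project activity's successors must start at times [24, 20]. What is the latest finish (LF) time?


LF = min of all successor start times
Successors start at: [24, 20]
LF = min(24, 20)
= 20


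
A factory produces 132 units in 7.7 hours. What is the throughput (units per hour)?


Throughput = units / time
= 132 / 7.7
= 17.1 units/hour


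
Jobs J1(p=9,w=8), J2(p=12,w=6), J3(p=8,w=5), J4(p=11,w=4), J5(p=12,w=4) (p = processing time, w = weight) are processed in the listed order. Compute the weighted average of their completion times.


Completion times:
  J1: C=9, w×C=8×9=72
  J2: C=21, w×C=6×21=126
  J3: C=29, w×C=5×29=145
  J4: C=40, w×C=4×40=160
  J5: C=52, w×C=4×52=208
Sum w×C = 711
Sum w = 27
Weighted avg = 711/27
= 26.33


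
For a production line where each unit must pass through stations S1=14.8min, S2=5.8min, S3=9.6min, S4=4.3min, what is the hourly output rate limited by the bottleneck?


Bottleneck = longest station time
Station times: [14.8, 5.8, 9.6, 4.3]
Max = 14.8 min
Rate = 60 / 14.8
= 4.05 units/hour (bottleneck: 14.8min)


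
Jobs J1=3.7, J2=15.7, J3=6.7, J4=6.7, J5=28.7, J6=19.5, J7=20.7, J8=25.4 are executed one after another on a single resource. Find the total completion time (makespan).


Sequential makespan: sum all processing times
= 3.7 + 15.7 + 6.7 + 6.7 + 28.7 + 19.5 + 20.7 + 25.4
= 127.1 time units


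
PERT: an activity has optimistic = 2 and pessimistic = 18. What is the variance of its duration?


σ² = ((p - o) / 6)² = (p - o)² / 36
= (18 - 2)² / 36
= 16² / 36
= 256 / 36
= 7.1111


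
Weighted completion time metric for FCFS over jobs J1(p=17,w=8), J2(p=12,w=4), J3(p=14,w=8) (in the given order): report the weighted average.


Completion times:
  J1: C=17, w×C=8×17=136
  J2: C=29, w×C=4×29=116
  J3: C=43, w×C=8×43=344
Sum w×C = 596
Sum w = 20
Weighted avg = 596/20
= 29.80


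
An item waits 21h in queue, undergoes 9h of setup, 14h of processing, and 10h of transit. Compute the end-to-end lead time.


Lead time = queue + setup + processing + transit
= 21 + 9 + 14 + 10
= 54 hours


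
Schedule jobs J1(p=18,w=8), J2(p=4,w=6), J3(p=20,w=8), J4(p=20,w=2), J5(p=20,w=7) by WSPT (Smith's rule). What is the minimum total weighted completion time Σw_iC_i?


WSPT order (by p/w): J2 → J1 → J3 → J5 → J4
  J2: C=4, w·C=6×4=24
  J1: C=22, w·C=8×22=176
  J3: C=42, w·C=8×42=336
  J5: C=62, w·C=7×62=434
  J4: C=82, w·C=2×82=164
Σ w·C = 1134
= 1134


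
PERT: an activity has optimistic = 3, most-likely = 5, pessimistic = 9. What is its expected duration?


te = (o + 4m + p) / 6
= (3 + 4×5 + 9) / 6
= (3 + 20 + 9) / 6
= 32 / 6
= 5.33


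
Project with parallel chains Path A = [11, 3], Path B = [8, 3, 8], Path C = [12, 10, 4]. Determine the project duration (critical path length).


Path A: 11 + 3 = 14
Path B: 8 + 3 + 8 = 19
Path C: 12 + 10 + 4 = 26
Critical path = longest = max(14, 19, 26)
= 26 (Path C)


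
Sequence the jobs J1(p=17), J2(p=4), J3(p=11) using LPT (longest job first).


LPT: sort by longest processing time first
  J1: p=17
  J3: p=11
  J2: p=4
Order: J1 → J3 → J2


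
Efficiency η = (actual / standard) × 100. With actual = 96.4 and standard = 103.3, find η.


Efficiency = (actual / standard) × 100
= (96.4 / 103.3) × 100
= 93.3%


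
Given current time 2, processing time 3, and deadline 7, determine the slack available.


Slack = due - current_time - processing
= 7 - 2 - 3
= 2


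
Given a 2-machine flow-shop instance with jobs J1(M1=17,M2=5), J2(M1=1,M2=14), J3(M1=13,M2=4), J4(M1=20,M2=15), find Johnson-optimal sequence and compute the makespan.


Johnson's rule:
Group 1 (M1≤M2, sort by M1): ['J2']
Group 2 (M1>M2, sort desc M2): ['J4', 'J1', 'J3']
Sequence: J2 → J4 → J1 → J3
Makespan calculation:
  J2: M1 done=1, M2 done=15
  J4: M1 done=21, M2 done=36
  J1: M1 done=38, M2 done=43
  J3: M1 done=51, M2 done=55
= Sequence: J2 → J4 → J1 → J3, Makespan: 55


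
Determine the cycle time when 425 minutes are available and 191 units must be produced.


Cycle time = available time / demand
= 425 / 191
= 2.23 min/unit


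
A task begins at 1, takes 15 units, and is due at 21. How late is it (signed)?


Completion = 1 + 15 = 16
Lateness = C - d = 16 - 21
= -5


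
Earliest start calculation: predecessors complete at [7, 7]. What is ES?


ES = max of all predecessor completion times
Predecessors: [7, 7]
ES = max(7, 7)
= 7


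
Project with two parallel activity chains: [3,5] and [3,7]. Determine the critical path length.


Path A: 3 + 5 = 8
Path B: 3 + 7 = 10
Critical path = longest = max(8, 10)
= 10 (Path B)


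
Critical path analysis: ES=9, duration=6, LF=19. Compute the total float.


EF = ES + duration = 9 + 6 = 15
LS = LF - duration = 19 - 6 = 13
Total Float = LF - EF = 19 - 15
(or LS - ES = 13 - 9)
= 4


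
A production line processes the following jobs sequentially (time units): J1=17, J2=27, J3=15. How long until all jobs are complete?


Sequential makespan: sum all processing times
= 17 + 27 + 15
= 59 time units


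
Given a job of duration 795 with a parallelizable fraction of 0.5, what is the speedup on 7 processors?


Amdahl's law: T_p = T × ((1-p) + p/N)
= 795 × ((1-0.5) + 0.5/7)
= 795 × (0.50 + 0.0714)
= 795 × 0.5714
= 454.29
Speedup = 795/454.29
= 1.75×


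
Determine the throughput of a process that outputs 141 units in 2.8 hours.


Throughput = units / time
= 141 / 2.8
= 50.4 units/hour


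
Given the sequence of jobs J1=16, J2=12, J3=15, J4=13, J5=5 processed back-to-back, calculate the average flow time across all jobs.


Completion times:
  J1: completes at 16
  J2: completes at 28
  J3: completes at 43
  J4: completes at 56
  J5: completes at 61
Sum = 204
Average = 204/5
= 40.80


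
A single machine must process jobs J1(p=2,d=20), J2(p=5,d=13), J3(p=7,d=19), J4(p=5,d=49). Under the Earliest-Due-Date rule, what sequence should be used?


EDD: sort by earliest due date
  J2: d=13, p=5
  J3: d=19, p=7
  J1: d=20, p=2
  J4: d=49, p=5
Order: J2 → J3 → J1 → J4


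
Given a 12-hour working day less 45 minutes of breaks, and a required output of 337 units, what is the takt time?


Available = 12×60 - 45 = 675 min
Takt time = 675 / 337
= 2.00 min/unit


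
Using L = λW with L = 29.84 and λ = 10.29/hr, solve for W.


Little's law: L = λW → W = L / λ
= 29.84 / 10.29
= 2.90 hours


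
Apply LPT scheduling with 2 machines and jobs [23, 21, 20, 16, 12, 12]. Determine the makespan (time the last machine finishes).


Jobs (LPT sorted): [23, 21, 20, 16, 12, 12]
Machines: 2
  J=23 → Machine 1 (load: 0+23=23)
  J=21 → Machine 2 (load: 0+21=21)
  J=20 → Machine 2 (load: 21+20=41)
  J=16 → Machine 1 (load: 23+16=39)
  J=12 → Machine 1 (load: 39+12=51)
  J=12 → Machine 2 (load: 41+12=53)
Machine loads: [51, 53]
Makespan = max = 53 time units


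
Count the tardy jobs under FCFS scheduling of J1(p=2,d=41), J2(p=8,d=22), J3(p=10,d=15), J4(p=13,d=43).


Completion vs due date:
  J1: C=2, d=41 → on time
  J2: C=10, d=22 → on time
  J3: C=20, d=15 → TARDY
  J4: C=33, d=43 → on time
Tardy jobs: J3
Count = 1


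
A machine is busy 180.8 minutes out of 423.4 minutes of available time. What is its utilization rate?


Utilization = busy / total × 100
= 180.8 / 423.4 × 100
= 42.7%


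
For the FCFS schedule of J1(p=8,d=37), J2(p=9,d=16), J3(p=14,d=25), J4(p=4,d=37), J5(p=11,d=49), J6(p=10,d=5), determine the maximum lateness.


Lateness per job (L = C - d):
  J1: C=8, d=37, L=-29
  J2: C=17, d=16, L=1
  J3: C=31, d=25, L=6
  J4: C=35, d=37, L=-2
  J5: C=46, d=49, L=-3
  J6: C=56, d=5, L=51
Lmax = max(-29, 1, 6, -2, -3, 51)
= 51


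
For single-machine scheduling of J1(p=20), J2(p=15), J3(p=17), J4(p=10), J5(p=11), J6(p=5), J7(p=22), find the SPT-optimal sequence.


SPT: sort by shortest processing time
  J6: p=5
  J4: p=10
  J5: p=11
  J2: p=15
  J3: p=17
  J1: p=20
  J7: p=22
Order: J6 → J4 → J5 → J2 → J3 → J1 → J7


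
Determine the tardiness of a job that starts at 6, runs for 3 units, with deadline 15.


Completion = start + processing = 6 + 3 = 9
Tardiness = max(0, C - d) = max(0, 9 - 15)
= max(0, -6)
= 0


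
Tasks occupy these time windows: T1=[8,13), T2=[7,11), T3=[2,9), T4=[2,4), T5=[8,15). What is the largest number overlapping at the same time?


Check each time point for overlaps:
  t=8: 4 tasks active (T1, T2, T3, T5)
Max concurrent = 4


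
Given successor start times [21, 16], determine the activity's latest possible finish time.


LF = min of all successor start times
Successors start at: [21, 16]
LF = min(21, 16)
= 16


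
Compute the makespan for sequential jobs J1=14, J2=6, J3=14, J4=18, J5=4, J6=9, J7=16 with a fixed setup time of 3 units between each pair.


Makespan = Σ processing + (n-1) × setup
= (14 + 6 + 14 + 18 + 4 + 9 + 16) + (7-1)×3
= 81 + 18
= 99 time units


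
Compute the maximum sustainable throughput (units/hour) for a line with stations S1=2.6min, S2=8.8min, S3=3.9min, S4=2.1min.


Bottleneck = longest station time
Station times: [2.6, 8.8, 3.9, 2.1]
Max = 8.8 min
Rate = 60 / 8.8
= 6.82 units/hour (bottleneck: 8.8min)


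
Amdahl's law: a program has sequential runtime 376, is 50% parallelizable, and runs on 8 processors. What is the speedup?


Amdahl's law: T_p = T × ((1-p) + p/N)
= 376 × ((1-0.5) + 0.5/8)
= 376 × (0.50 + 0.0625)
= 376 × 0.5625
= 211.50
Speedup = 376/211.50
= 1.78×


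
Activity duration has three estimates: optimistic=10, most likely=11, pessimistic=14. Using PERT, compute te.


te = (o + 4m + p) / 6
= (10 + 4×11 + 14) / 6
= (10 + 44 + 14) / 6
= 68 / 6
= 11.33


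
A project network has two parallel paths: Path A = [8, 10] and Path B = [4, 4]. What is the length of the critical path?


Path A: 8 + 10 = 18
Path B: 4 + 4 = 8
Critical path = longest = max(18, 8)
= 18 (Path A)


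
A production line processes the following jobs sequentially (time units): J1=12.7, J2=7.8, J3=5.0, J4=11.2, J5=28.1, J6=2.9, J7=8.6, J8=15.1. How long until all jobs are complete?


Sequential makespan: sum all processing times
= 12.7 + 7.8 + 5.0 + 11.2 + 28.1 + 2.9 + 8.6 + 15.1
= 91.4 time units


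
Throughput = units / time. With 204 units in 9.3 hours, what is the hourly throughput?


Throughput = units / time
= 204 / 9.3
= 21.9 units/hour


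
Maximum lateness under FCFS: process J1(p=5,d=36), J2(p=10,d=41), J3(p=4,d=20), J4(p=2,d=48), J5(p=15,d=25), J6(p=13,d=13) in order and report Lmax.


Lateness per job (L = C - d):
  J1: C=5, d=36, L=-31
  J2: C=15, d=41, L=-26
  J3: C=19, d=20, L=-1
  J4: C=21, d=48, L=-27
  J5: C=36, d=25, L=11
  J6: C=49, d=13, L=36
Lmax = max(-31, -26, -1, -27, 11, 36)
= 36


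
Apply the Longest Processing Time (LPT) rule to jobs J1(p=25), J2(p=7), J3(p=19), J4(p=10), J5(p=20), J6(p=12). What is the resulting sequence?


LPT: sort by longest processing time first
  J1: p=25
  J5: p=20
  J3: p=19
  J6: p=12
  J4: p=10
  J2: p=7
Order: J1 → J5 → J3 → J6 → J4 → J2


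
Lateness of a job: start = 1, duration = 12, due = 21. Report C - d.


Completion = 1 + 12 = 13
Lateness = C - d = 13 - 21
= -8


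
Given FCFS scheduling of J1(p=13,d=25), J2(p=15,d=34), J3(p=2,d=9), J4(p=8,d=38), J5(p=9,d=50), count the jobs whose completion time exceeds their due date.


Completion vs due date:
  J1: C=13, d=25 → on time
  J2: C=28, d=34 → on time
  J3: C=30, d=9 → TARDY
  J4: C=38, d=38 → on time
  J5: C=47, d=50 → on time
Tardy jobs: J3
Count = 1


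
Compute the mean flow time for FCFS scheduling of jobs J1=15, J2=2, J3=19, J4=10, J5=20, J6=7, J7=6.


Completion times:
  J1: completes at 15
  J2: completes at 17
  J3: completes at 36
  J4: completes at 46
  J5: completes at 66
  J6: completes at 73
  J7: completes at 79
Sum = 332
Average = 332/7
= 47.43


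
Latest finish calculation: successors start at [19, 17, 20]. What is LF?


LF = min of all successor start times
Successors start at: [19, 17, 20]
LF = min(19, 17, 20)
= 17


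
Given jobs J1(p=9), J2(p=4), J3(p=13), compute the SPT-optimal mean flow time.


SPT order: J2 → J1 → J3
Completion times:
  J2: C=4
  J1: C=13
  J3: C=26
Sum = 43, n = 3
Mean flow = 43/3
= 14.33


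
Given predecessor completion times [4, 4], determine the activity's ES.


ES = max of all predecessor completion times
Predecessors: [4, 4]
ES = max(4, 4)
= 4


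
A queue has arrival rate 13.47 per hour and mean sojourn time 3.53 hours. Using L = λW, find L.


Little's law: L = λ × W
= 13.47 × 3.53
= 47.55


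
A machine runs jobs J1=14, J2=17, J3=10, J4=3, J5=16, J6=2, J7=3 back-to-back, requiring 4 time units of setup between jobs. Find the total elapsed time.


Makespan = Σ processing + (n-1) × setup
= (14 + 17 + 10 + 3 + 16 + 2 + 3) + (7-1)×4
= 65 + 24
= 89 time units


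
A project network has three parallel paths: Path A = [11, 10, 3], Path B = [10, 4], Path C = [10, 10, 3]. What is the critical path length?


Path A: 11 + 10 + 3 = 24
Path B: 10 + 4 = 14
Path C: 10 + 10 + 3 = 23
Critical path = longest = max(24, 14, 23)
= 24 (Path A)
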